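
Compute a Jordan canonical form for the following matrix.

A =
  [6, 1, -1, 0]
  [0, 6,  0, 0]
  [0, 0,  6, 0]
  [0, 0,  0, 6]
J_2(6) ⊕ J_1(6) ⊕ J_1(6)

The characteristic polynomial is
  det(x·I − A) = x^4 - 24*x^3 + 216*x^2 - 864*x + 1296 = (x - 6)^4

Eigenvalues and multiplicities (the geometric multiplicity of λ is n − rank(A − λI), which equals the number of Jordan blocks for λ):
  λ = 6: algebraic multiplicity = 4, geometric multiplicity = 3

Determining the block sizes for each eigenvalue:
  λ = 6: 3 blocks summing to 4 forces exactly one block of size 2 and the rest size 1 → block sizes [2, 1, 1]

Assembling the blocks gives a Jordan form
J =
  [6, 1, 0, 0]
  [0, 6, 0, 0]
  [0, 0, 6, 0]
  [0, 0, 0, 6]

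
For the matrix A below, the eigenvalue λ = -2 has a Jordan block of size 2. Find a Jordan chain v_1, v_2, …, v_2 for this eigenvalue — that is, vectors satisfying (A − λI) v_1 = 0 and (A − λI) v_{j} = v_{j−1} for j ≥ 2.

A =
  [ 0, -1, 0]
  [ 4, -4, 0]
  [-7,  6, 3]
A Jordan chain for λ = -2 of length 2:
v_1 = (1, 2, -1)ᵀ
v_2 = (1, 1, 0)ᵀ

Let N = A − (-2)·I. We want v_2 with N^2 v_2 = 0 but N^1 v_2 ≠ 0; then v_{j-1} := N · v_j for j = 2, …, 2.

Pick v_2 = (1, 1, 0)ᵀ.
Then v_1 = N · v_2 = (1, 2, -1)ᵀ.

Sanity check: (A − (-2)·I) v_1 = (0, 0, 0)ᵀ = 0. ✓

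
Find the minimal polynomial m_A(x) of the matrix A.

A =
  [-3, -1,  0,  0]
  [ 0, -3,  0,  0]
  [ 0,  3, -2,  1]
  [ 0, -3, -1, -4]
x^2 + 6*x + 9

The characteristic polynomial is χ_A(x) = (x + 3)^4, so the eigenvalues are known. The minimal polynomial is
  m_A(x) = Π_λ (x − λ)^{k_λ}
where k_λ is the size of the *largest* Jordan block for λ (equivalently, the smallest k with (A − λI)^k v = 0 for every generalised eigenvector v of λ).

  λ = -3: largest Jordan block has size 2, contributing (x + 3)^2

So m_A(x) = (x + 3)^2 = x^2 + 6*x + 9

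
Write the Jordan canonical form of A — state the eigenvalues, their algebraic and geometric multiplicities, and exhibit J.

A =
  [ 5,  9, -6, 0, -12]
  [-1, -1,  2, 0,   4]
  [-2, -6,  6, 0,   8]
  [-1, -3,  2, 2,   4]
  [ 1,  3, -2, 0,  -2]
J_2(2) ⊕ J_1(2) ⊕ J_1(2) ⊕ J_1(2)

The characteristic polynomial is
  det(x·I − A) = x^5 - 10*x^4 + 40*x^3 - 80*x^2 + 80*x - 32 = (x - 2)^5

Eigenvalues and multiplicities (the geometric multiplicity of λ is n − rank(A − λI), which equals the number of Jordan blocks for λ):
  λ = 2: algebraic multiplicity = 5, geometric multiplicity = 4

Determining the block sizes for each eigenvalue:
  λ = 2: 4 blocks summing to 5 forces exactly one block of size 2 and the rest size 1 → block sizes [2, 1, 1, 1]

Assembling the blocks gives a Jordan form
J =
  [2, 1, 0, 0, 0]
  [0, 2, 0, 0, 0]
  [0, 0, 2, 0, 0]
  [0, 0, 0, 2, 0]
  [0, 0, 0, 0, 2]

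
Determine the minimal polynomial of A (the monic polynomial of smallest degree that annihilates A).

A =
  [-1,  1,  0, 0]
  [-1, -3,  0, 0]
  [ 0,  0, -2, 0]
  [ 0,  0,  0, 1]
x^3 + 3*x^2 - 4

The characteristic polynomial is χ_A(x) = (x - 1)*(x + 2)^3, so the eigenvalues are known. The minimal polynomial is
  m_A(x) = Π_λ (x − λ)^{k_λ}
where k_λ is the size of the *largest* Jordan block for λ (equivalently, the smallest k with (A − λI)^k v = 0 for every generalised eigenvector v of λ).

  λ = -2: largest Jordan block has size 2, contributing (x + 2)^2
  λ = 1: largest Jordan block has size 1, contributing (x − 1)

So m_A(x) = (x - 1)*(x + 2)^2 = x^3 + 3*x^2 - 4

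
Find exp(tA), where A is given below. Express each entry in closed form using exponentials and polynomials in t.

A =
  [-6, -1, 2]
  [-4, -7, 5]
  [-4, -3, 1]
e^{tA} =
  [-2*t*exp(-4*t) + exp(-4*t), -t^2*exp(-4*t)/2 - t*exp(-4*t), t^2*exp(-4*t)/2 + 2*t*exp(-4*t)]
  [-4*t*exp(-4*t), -t^2*exp(-4*t) - 3*t*exp(-4*t) + exp(-4*t), t^2*exp(-4*t) + 5*t*exp(-4*t)]
  [-4*t*exp(-4*t), -t^2*exp(-4*t) - 3*t*exp(-4*t), t^2*exp(-4*t) + 5*t*exp(-4*t) + exp(-4*t)]

Strategy: write A = P · J · P⁻¹ where J is a Jordan canonical form, so e^{tA} = P · e^{tJ} · P⁻¹, and e^{tJ} can be computed block-by-block.

A has Jordan form
J =
  [-4,  1,  0]
  [ 0, -4,  1]
  [ 0,  0, -4]
(up to reordering of blocks).

Per-block formulas:
  For a 3×3 Jordan block J_3(-4): exp(t · J_3(-4)) = e^(-4t)·(I + t·N + (t^2/2)·N^2), where N is the 3×3 nilpotent shift.

After assembling e^{tJ} and conjugating by P, we get:

e^{tA} =
  [-2*t*exp(-4*t) + exp(-4*t), -t^2*exp(-4*t)/2 - t*exp(-4*t), t^2*exp(-4*t)/2 + 2*t*exp(-4*t)]
  [-4*t*exp(-4*t), -t^2*exp(-4*t) - 3*t*exp(-4*t) + exp(-4*t), t^2*exp(-4*t) + 5*t*exp(-4*t)]
  [-4*t*exp(-4*t), -t^2*exp(-4*t) - 3*t*exp(-4*t), t^2*exp(-4*t) + 5*t*exp(-4*t) + exp(-4*t)]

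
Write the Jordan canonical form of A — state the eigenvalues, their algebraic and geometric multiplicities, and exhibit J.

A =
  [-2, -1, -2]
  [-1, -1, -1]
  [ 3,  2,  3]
J_3(0)

The characteristic polynomial is
  det(x·I − A) = x^3

Eigenvalues and multiplicities (the geometric multiplicity of λ is n − rank(A − λI), which equals the number of Jordan blocks for λ):
  λ = 0: algebraic multiplicity = 3, geometric multiplicity = 1

Determining the block sizes for each eigenvalue:
  λ = 0: one block (gm = 1), so the single block has size am = 3 → block sizes [3]

Assembling the blocks gives a Jordan form
J =
  [0, 1, 0]
  [0, 0, 1]
  [0, 0, 0]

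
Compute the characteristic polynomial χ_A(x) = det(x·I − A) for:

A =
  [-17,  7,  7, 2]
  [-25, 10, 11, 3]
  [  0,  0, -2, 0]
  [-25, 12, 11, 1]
x^4 + 8*x^3 + 24*x^2 + 32*x + 16

Expanding det(x·I − A) (e.g. by cofactor expansion or by noting that A is similar to its Jordan form J, which has the same characteristic polynomial as A) gives
  χ_A(x) = x^4 + 8*x^3 + 24*x^2 + 32*x + 16
which factors as (x + 2)^4. The eigenvalues (with algebraic multiplicities) are λ = -2 with multiplicity 4.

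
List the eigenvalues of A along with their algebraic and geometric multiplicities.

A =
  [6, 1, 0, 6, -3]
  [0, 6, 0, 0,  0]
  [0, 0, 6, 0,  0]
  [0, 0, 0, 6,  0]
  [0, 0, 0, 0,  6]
λ = 6: alg = 5, geom = 4

Step 1 — factor the characteristic polynomial to read off the algebraic multiplicities:
  χ_A(x) = (x - 6)^5

Step 2 — compute geometric multiplicities via the rank-nullity identity g(λ) = n − rank(A − λI):
  rank(A − (6)·I) = 1, so dim ker(A − (6)·I) = n − 1 = 4

Summary:
  λ = 6: algebraic multiplicity = 5, geometric multiplicity = 4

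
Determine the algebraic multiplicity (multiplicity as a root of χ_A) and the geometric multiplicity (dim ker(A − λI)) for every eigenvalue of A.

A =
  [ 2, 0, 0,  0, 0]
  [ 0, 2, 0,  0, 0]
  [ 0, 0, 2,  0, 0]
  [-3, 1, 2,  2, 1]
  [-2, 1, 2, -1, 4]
λ = 2: alg = 3, geom = 3; λ = 3: alg = 2, geom = 1

Step 1 — factor the characteristic polynomial to read off the algebraic multiplicities:
  χ_A(x) = (x - 3)^2*(x - 2)^3

Step 2 — compute geometric multiplicities via the rank-nullity identity g(λ) = n − rank(A − λI):
  rank(A − (2)·I) = 2, so dim ker(A − (2)·I) = n − 2 = 3
  rank(A − (3)·I) = 4, so dim ker(A − (3)·I) = n − 4 = 1

Summary:
  λ = 2: algebraic multiplicity = 3, geometric multiplicity = 3
  λ = 3: algebraic multiplicity = 2, geometric multiplicity = 1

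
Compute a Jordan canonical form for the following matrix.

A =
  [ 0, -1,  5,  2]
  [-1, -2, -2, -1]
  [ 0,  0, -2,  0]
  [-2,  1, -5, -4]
J_3(-2) ⊕ J_1(-2)

The characteristic polynomial is
  det(x·I − A) = x^4 + 8*x^3 + 24*x^2 + 32*x + 16 = (x + 2)^4

Eigenvalues and multiplicities (the geometric multiplicity of λ is n − rank(A − λI), which equals the number of Jordan blocks for λ):
  λ = -2: algebraic multiplicity = 4, geometric multiplicity = 2

Determining the block sizes for each eigenvalue:
  λ = -2: with am = 4 and gm = 2, the partition is not yet determined (e.g. several partitions of 4 into 2 parts exist). Let N = A − (-2)·I. Computing rank(N^1) = 2, rank(N^2) = 1, rank(N^3) = 0; the number of blocks of size ≥ j is rank(N^{j−1}) − rank(N^j), giving [2, 1, 1]. So we have 1 block(s) of size 3, 1 block(s) of size 1 → block sizes [3, 1]

Assembling the blocks gives a Jordan form
J =
  [-2,  1,  0,  0]
  [ 0, -2,  1,  0]
  [ 0,  0, -2,  0]
  [ 0,  0,  0, -2]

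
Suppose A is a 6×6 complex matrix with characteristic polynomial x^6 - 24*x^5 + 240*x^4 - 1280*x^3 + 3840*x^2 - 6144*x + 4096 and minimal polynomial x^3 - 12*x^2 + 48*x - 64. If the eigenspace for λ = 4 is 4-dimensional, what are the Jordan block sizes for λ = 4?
Block sizes for λ = 4: [3, 1, 1, 1]

Step 1 — from the characteristic polynomial, algebraic multiplicity of λ = 4 is 6. From dim ker(A − (4)·I) = 4, there are exactly 4 Jordan blocks for λ = 4.
Step 2 — from the minimal polynomial, the factor (x − 4)^3 tells us the largest block for λ = 4 has size 3.
Step 3 — with total size 6, 4 blocks, and largest block 3, the block sizes (in nonincreasing order) are [3, 1, 1, 1].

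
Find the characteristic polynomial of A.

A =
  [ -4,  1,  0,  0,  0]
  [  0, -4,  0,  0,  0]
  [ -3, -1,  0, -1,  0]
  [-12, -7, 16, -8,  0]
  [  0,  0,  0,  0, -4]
x^5 + 20*x^4 + 160*x^3 + 640*x^2 + 1280*x + 1024

Expanding det(x·I − A) (e.g. by cofactor expansion or by noting that A is similar to its Jordan form J, which has the same characteristic polynomial as A) gives
  χ_A(x) = x^5 + 20*x^4 + 160*x^3 + 640*x^2 + 1280*x + 1024
which factors as (x + 4)^5. The eigenvalues (with algebraic multiplicities) are λ = -4 with multiplicity 5.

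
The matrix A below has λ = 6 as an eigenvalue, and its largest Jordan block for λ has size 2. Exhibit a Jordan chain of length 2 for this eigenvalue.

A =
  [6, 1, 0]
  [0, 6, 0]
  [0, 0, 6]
A Jordan chain for λ = 6 of length 2:
v_1 = (1, 0, 0)ᵀ
v_2 = (0, 1, 0)ᵀ

Let N = A − (6)·I. We want v_2 with N^2 v_2 = 0 but N^1 v_2 ≠ 0; then v_{j-1} := N · v_j for j = 2, …, 2.

Pick v_2 = (0, 1, 0)ᵀ.
Then v_1 = N · v_2 = (1, 0, 0)ᵀ.

Sanity check: (A − (6)·I) v_1 = (0, 0, 0)ᵀ = 0. ✓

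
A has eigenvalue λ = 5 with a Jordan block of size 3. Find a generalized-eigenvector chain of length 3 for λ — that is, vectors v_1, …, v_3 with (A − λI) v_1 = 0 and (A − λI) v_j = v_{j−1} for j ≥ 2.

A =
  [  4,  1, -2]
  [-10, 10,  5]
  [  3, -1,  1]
A Jordan chain for λ = 5 of length 3:
v_1 = (-15, -25, -5)ᵀ
v_2 = (-1, -10, 3)ᵀ
v_3 = (1, 0, 0)ᵀ

Let N = A − (5)·I. We want v_3 with N^3 v_3 = 0 but N^2 v_3 ≠ 0; then v_{j-1} := N · v_j for j = 3, …, 2.

Pick v_3 = (1, 0, 0)ᵀ.
Then v_2 = N · v_3 = (-1, -10, 3)ᵀ.
Then v_1 = N · v_2 = (-15, -25, -5)ᵀ.

Sanity check: (A − (5)·I) v_1 = (0, 0, 0)ᵀ = 0. ✓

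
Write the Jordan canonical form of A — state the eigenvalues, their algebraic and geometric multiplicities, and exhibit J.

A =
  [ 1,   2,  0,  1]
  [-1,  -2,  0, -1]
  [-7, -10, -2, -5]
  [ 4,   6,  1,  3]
J_3(0) ⊕ J_1(0)

The characteristic polynomial is
  det(x·I − A) = x^4

Eigenvalues and multiplicities (the geometric multiplicity of λ is n − rank(A − λI), which equals the number of Jordan blocks for λ):
  λ = 0: algebraic multiplicity = 4, geometric multiplicity = 2

Determining the block sizes for each eigenvalue:
  λ = 0: with am = 4 and gm = 2, the partition is not yet determined (e.g. several partitions of 4 into 2 parts exist). Let N = A − (0)·I. Computing rank(N^1) = 2, rank(N^2) = 1, rank(N^3) = 0; the number of blocks of size ≥ j is rank(N^{j−1}) − rank(N^j), giving [2, 1, 1]. So we have 1 block(s) of size 3, 1 block(s) of size 1 → block sizes [3, 1]

Assembling the blocks gives a Jordan form
J =
  [0, 1, 0, 0]
  [0, 0, 1, 0]
  [0, 0, 0, 0]
  [0, 0, 0, 0]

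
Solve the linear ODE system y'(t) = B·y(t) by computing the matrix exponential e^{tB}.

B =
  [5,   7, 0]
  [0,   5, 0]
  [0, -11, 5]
e^{tB} =
  [exp(5*t), 7*t*exp(5*t), 0]
  [0, exp(5*t), 0]
  [0, -11*t*exp(5*t), exp(5*t)]

Strategy: write B = P · J · P⁻¹ where J is a Jordan canonical form, so e^{tB} = P · e^{tJ} · P⁻¹, and e^{tJ} can be computed block-by-block.

B has Jordan form
J =
  [5, 1, 0]
  [0, 5, 0]
  [0, 0, 5]
(up to reordering of blocks).

Per-block formulas:
  For a 2×2 Jordan block J_2(5): exp(t · J_2(5)) = e^(5t)·(I + t·N), where N is the 2×2 nilpotent shift.
  For a 1×1 block at λ = 5: exp(t · [5]) = [e^(5t)].

After assembling e^{tJ} and conjugating by P, we get:

e^{tB} =
  [exp(5*t), 7*t*exp(5*t), 0]
  [0, exp(5*t), 0]
  [0, -11*t*exp(5*t), exp(5*t)]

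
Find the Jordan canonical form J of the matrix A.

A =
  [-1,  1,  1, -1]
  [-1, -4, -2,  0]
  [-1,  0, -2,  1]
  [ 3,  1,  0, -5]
J_3(-3) ⊕ J_1(-3)

The characteristic polynomial is
  det(x·I − A) = x^4 + 12*x^3 + 54*x^2 + 108*x + 81 = (x + 3)^4

Eigenvalues and multiplicities (the geometric multiplicity of λ is n − rank(A − λI), which equals the number of Jordan blocks for λ):
  λ = -3: algebraic multiplicity = 4, geometric multiplicity = 2

Determining the block sizes for each eigenvalue:
  λ = -3: with am = 4 and gm = 2, the partition is not yet determined (e.g. several partitions of 4 into 2 parts exist). Let N = A − (-3)·I. Computing rank(N^1) = 2, rank(N^2) = 1, rank(N^3) = 0; the number of blocks of size ≥ j is rank(N^{j−1}) − rank(N^j), giving [2, 1, 1]. So we have 1 block(s) of size 3, 1 block(s) of size 1 → block sizes [3, 1]

Assembling the blocks gives a Jordan form
J =
  [-3,  1,  0,  0]
  [ 0, -3,  1,  0]
  [ 0,  0, -3,  0]
  [ 0,  0,  0, -3]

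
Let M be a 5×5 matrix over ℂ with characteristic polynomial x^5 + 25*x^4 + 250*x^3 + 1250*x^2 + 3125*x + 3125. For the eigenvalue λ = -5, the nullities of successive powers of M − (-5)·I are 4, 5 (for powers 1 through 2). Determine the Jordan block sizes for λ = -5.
Block sizes for λ = -5: [2, 1, 1, 1]

From the dimensions of kernels of powers, the number of Jordan blocks of size at least j is d_j − d_{j−1} where d_j = dim ker(N^j) (with d_0 = 0). Computing the differences gives [4, 1].
The number of blocks of size exactly k is (#blocks of size ≥ k) − (#blocks of size ≥ k + 1), so the partition is: 3 block(s) of size 1, 1 block(s) of size 2.
In nonincreasing order the block sizes are [2, 1, 1, 1].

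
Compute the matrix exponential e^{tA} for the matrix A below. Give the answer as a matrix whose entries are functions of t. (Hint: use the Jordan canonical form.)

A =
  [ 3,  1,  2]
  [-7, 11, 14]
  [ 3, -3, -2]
e^{tA} =
  [-t*exp(4*t) + exp(4*t), t*exp(4*t), 2*t*exp(4*t)]
  [-7*t*exp(4*t), 7*t*exp(4*t) + exp(4*t), 14*t*exp(4*t)]
  [3*t*exp(4*t), -3*t*exp(4*t), -6*t*exp(4*t) + exp(4*t)]

Strategy: write A = P · J · P⁻¹ where J is a Jordan canonical form, so e^{tA} = P · e^{tJ} · P⁻¹, and e^{tJ} can be computed block-by-block.

A has Jordan form
J =
  [4, 1, 0]
  [0, 4, 0]
  [0, 0, 4]
(up to reordering of blocks).

Per-block formulas:
  For a 2×2 Jordan block J_2(4): exp(t · J_2(4)) = e^(4t)·(I + t·N), where N is the 2×2 nilpotent shift.
  For a 1×1 block at λ = 4: exp(t · [4]) = [e^(4t)].

After assembling e^{tJ} and conjugating by P, we get:

e^{tA} =
  [-t*exp(4*t) + exp(4*t), t*exp(4*t), 2*t*exp(4*t)]
  [-7*t*exp(4*t), 7*t*exp(4*t) + exp(4*t), 14*t*exp(4*t)]
  [3*t*exp(4*t), -3*t*exp(4*t), -6*t*exp(4*t) + exp(4*t)]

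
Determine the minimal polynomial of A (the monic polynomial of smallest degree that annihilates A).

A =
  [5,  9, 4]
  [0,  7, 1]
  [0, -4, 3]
x^3 - 15*x^2 + 75*x - 125

The characteristic polynomial is χ_A(x) = (x - 5)^3, so the eigenvalues are known. The minimal polynomial is
  m_A(x) = Π_λ (x − λ)^{k_λ}
where k_λ is the size of the *largest* Jordan block for λ (equivalently, the smallest k with (A − λI)^k v = 0 for every generalised eigenvector v of λ).

  λ = 5: largest Jordan block has size 3, contributing (x − 5)^3

So m_A(x) = (x - 5)^3 = x^3 - 15*x^2 + 75*x - 125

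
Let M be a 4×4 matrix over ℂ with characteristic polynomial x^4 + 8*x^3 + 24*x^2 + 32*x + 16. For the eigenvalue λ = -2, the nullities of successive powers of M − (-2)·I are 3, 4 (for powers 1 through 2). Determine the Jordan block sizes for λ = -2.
Block sizes for λ = -2: [2, 1, 1]

From the dimensions of kernels of powers, the number of Jordan blocks of size at least j is d_j − d_{j−1} where d_j = dim ker(N^j) (with d_0 = 0). Computing the differences gives [3, 1].
The number of blocks of size exactly k is (#blocks of size ≥ k) − (#blocks of size ≥ k + 1), so the partition is: 2 block(s) of size 1, 1 block(s) of size 2.
In nonincreasing order the block sizes are [2, 1, 1].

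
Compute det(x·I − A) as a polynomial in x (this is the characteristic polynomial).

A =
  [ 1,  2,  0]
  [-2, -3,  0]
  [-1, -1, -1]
x^3 + 3*x^2 + 3*x + 1

Expanding det(x·I − A) (e.g. by cofactor expansion or by noting that A is similar to its Jordan form J, which has the same characteristic polynomial as A) gives
  χ_A(x) = x^3 + 3*x^2 + 3*x + 1
which factors as (x + 1)^3. The eigenvalues (with algebraic multiplicities) are λ = -1 with multiplicity 3.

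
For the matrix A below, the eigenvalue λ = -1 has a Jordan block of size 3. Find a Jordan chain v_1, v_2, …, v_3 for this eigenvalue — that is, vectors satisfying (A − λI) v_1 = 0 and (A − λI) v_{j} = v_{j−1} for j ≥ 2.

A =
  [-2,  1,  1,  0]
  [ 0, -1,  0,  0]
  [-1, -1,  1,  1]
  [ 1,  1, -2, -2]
A Jordan chain for λ = -1 of length 3:
v_1 = (-2, 0, -2, 2)ᵀ
v_2 = (1, 0, -1, 1)ᵀ
v_3 = (0, 1, 0, 0)ᵀ

Let N = A − (-1)·I. We want v_3 with N^3 v_3 = 0 but N^2 v_3 ≠ 0; then v_{j-1} := N · v_j for j = 3, …, 2.

Pick v_3 = (0, 1, 0, 0)ᵀ.
Then v_2 = N · v_3 = (1, 0, -1, 1)ᵀ.
Then v_1 = N · v_2 = (-2, 0, -2, 2)ᵀ.

Sanity check: (A − (-1)·I) v_1 = (0, 0, 0, 0)ᵀ = 0. ✓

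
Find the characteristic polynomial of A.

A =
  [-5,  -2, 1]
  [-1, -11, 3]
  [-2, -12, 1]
x^3 + 15*x^2 + 75*x + 125

Expanding det(x·I − A) (e.g. by cofactor expansion or by noting that A is similar to its Jordan form J, which has the same characteristic polynomial as A) gives
  χ_A(x) = x^3 + 15*x^2 + 75*x + 125
which factors as (x + 5)^3. The eigenvalues (with algebraic multiplicities) are λ = -5 with multiplicity 3.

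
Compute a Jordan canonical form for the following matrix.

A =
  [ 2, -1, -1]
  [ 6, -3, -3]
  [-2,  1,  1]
J_2(0) ⊕ J_1(0)

The characteristic polynomial is
  det(x·I − A) = x^3

Eigenvalues and multiplicities (the geometric multiplicity of λ is n − rank(A − λI), which equals the number of Jordan blocks for λ):
  λ = 0: algebraic multiplicity = 3, geometric multiplicity = 2

Determining the block sizes for each eigenvalue:
  λ = 0: 2 blocks summing to 3 forces exactly one block of size 2 and the rest size 1 → block sizes [2, 1]

Assembling the blocks gives a Jordan form
J =
  [0, 1, 0]
  [0, 0, 0]
  [0, 0, 0]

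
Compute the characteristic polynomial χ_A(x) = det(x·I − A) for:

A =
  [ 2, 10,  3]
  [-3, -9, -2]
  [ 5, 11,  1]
x^3 + 6*x^2 + 12*x + 8

Expanding det(x·I − A) (e.g. by cofactor expansion or by noting that A is similar to its Jordan form J, which has the same characteristic polynomial as A) gives
  χ_A(x) = x^3 + 6*x^2 + 12*x + 8
which factors as (x + 2)^3. The eigenvalues (with algebraic multiplicities) are λ = -2 with multiplicity 3.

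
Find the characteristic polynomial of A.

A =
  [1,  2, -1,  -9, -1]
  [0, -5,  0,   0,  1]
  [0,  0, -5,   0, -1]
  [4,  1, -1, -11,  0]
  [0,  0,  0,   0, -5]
x^5 + 25*x^4 + 250*x^3 + 1250*x^2 + 3125*x + 3125

Expanding det(x·I − A) (e.g. by cofactor expansion or by noting that A is similar to its Jordan form J, which has the same characteristic polynomial as A) gives
  χ_A(x) = x^5 + 25*x^4 + 250*x^3 + 1250*x^2 + 3125*x + 3125
which factors as (x + 5)^5. The eigenvalues (with algebraic multiplicities) are λ = -5 with multiplicity 5.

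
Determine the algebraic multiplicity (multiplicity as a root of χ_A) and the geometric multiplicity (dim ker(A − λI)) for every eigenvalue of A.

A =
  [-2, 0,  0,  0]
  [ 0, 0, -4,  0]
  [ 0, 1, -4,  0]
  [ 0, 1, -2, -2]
λ = -2: alg = 4, geom = 3

Step 1 — factor the characteristic polynomial to read off the algebraic multiplicities:
  χ_A(x) = (x + 2)^4

Step 2 — compute geometric multiplicities via the rank-nullity identity g(λ) = n − rank(A − λI):
  rank(A − (-2)·I) = 1, so dim ker(A − (-2)·I) = n − 1 = 3

Summary:
  λ = -2: algebraic multiplicity = 4, geometric multiplicity = 3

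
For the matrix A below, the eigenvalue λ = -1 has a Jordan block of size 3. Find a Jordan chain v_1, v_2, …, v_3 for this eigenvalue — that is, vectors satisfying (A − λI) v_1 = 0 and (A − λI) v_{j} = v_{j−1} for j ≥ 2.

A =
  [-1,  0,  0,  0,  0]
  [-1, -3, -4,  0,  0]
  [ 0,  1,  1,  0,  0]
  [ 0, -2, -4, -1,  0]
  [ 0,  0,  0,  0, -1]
A Jordan chain for λ = -1 of length 3:
v_1 = (0, 2, -1, 2, 0)ᵀ
v_2 = (0, -1, 0, 0, 0)ᵀ
v_3 = (1, 0, 0, 0, 0)ᵀ

Let N = A − (-1)·I. We want v_3 with N^3 v_3 = 0 but N^2 v_3 ≠ 0; then v_{j-1} := N · v_j for j = 3, …, 2.

Pick v_3 = (1, 0, 0, 0, 0)ᵀ.
Then v_2 = N · v_3 = (0, -1, 0, 0, 0)ᵀ.
Then v_1 = N · v_2 = (0, 2, -1, 2, 0)ᵀ.

Sanity check: (A − (-1)·I) v_1 = (0, 0, 0, 0, 0)ᵀ = 0. ✓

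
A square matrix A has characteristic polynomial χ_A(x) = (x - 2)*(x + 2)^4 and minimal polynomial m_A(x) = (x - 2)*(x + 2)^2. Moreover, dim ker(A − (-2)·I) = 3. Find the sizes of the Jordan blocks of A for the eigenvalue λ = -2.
Block sizes for λ = -2: [2, 1, 1]

Step 1 — from the characteristic polynomial, algebraic multiplicity of λ = -2 is 4. From dim ker(A − (-2)·I) = 3, there are exactly 3 Jordan blocks for λ = -2.
Step 2 — from the minimal polynomial, the factor (x + 2)^2 tells us the largest block for λ = -2 has size 2.
Step 3 — with total size 4, 3 blocks, and largest block 2, the block sizes (in nonincreasing order) are [2, 1, 1].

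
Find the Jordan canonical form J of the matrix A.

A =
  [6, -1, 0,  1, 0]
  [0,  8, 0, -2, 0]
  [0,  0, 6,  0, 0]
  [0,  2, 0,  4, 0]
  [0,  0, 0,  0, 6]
J_2(6) ⊕ J_1(6) ⊕ J_1(6) ⊕ J_1(6)

The characteristic polynomial is
  det(x·I − A) = x^5 - 30*x^4 + 360*x^3 - 2160*x^2 + 6480*x - 7776 = (x - 6)^5

Eigenvalues and multiplicities (the geometric multiplicity of λ is n − rank(A − λI), which equals the number of Jordan blocks for λ):
  λ = 6: algebraic multiplicity = 5, geometric multiplicity = 4

Determining the block sizes for each eigenvalue:
  λ = 6: 4 blocks summing to 5 forces exactly one block of size 2 and the rest size 1 → block sizes [2, 1, 1, 1]

Assembling the blocks gives a Jordan form
J =
  [6, 1, 0, 0, 0]
  [0, 6, 0, 0, 0]
  [0, 0, 6, 0, 0]
  [0, 0, 0, 6, 0]
  [0, 0, 0, 0, 6]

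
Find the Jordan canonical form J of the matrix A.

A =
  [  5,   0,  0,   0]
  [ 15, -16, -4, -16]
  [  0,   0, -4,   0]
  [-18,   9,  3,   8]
J_2(-4) ⊕ J_1(-4) ⊕ J_1(5)

The characteristic polynomial is
  det(x·I − A) = x^4 + 7*x^3 - 12*x^2 - 176*x - 320 = (x - 5)*(x + 4)^3

Eigenvalues and multiplicities (the geometric multiplicity of λ is n − rank(A − λI), which equals the number of Jordan blocks for λ):
  λ = -4: algebraic multiplicity = 3, geometric multiplicity = 2
  λ = 5: algebraic multiplicity = 1, geometric multiplicity = 1

Determining the block sizes for each eigenvalue:
  λ = -4: 2 blocks summing to 3 forces exactly one block of size 2 and the rest size 1 → block sizes [2, 1]
  λ = 5: one block (gm = 1), so the single block has size am = 1 → block sizes [1]

Assembling the blocks gives a Jordan form
J =
  [-4,  1,  0, 0]
  [ 0, -4,  0, 0]
  [ 0,  0, -4, 0]
  [ 0,  0,  0, 5]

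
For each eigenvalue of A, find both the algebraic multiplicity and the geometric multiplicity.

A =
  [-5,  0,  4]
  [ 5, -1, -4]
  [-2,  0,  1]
λ = -3: alg = 1, geom = 1; λ = -1: alg = 2, geom = 1

Step 1 — factor the characteristic polynomial to read off the algebraic multiplicities:
  χ_A(x) = (x + 1)^2*(x + 3)

Step 2 — compute geometric multiplicities via the rank-nullity identity g(λ) = n − rank(A − λI):
  rank(A − (-3)·I) = 2, so dim ker(A − (-3)·I) = n − 2 = 1
  rank(A − (-1)·I) = 2, so dim ker(A − (-1)·I) = n − 2 = 1

Summary:
  λ = -3: algebraic multiplicity = 1, geometric multiplicity = 1
  λ = -1: algebraic multiplicity = 2, geometric multiplicity = 1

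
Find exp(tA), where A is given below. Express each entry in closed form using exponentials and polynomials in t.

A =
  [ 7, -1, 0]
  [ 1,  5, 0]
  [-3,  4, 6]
e^{tA} =
  [t*exp(6*t) + exp(6*t), -t*exp(6*t), 0]
  [t*exp(6*t), -t*exp(6*t) + exp(6*t), 0]
  [t^2*exp(6*t)/2 - 3*t*exp(6*t), -t^2*exp(6*t)/2 + 4*t*exp(6*t), exp(6*t)]

Strategy: write A = P · J · P⁻¹ where J is a Jordan canonical form, so e^{tA} = P · e^{tJ} · P⁻¹, and e^{tJ} can be computed block-by-block.

A has Jordan form
J =
  [6, 1, 0]
  [0, 6, 1]
  [0, 0, 6]
(up to reordering of blocks).

Per-block formulas:
  For a 3×3 Jordan block J_3(6): exp(t · J_3(6)) = e^(6t)·(I + t·N + (t^2/2)·N^2), where N is the 3×3 nilpotent shift.

After assembling e^{tJ} and conjugating by P, we get:

e^{tA} =
  [t*exp(6*t) + exp(6*t), -t*exp(6*t), 0]
  [t*exp(6*t), -t*exp(6*t) + exp(6*t), 0]
  [t^2*exp(6*t)/2 - 3*t*exp(6*t), -t^2*exp(6*t)/2 + 4*t*exp(6*t), exp(6*t)]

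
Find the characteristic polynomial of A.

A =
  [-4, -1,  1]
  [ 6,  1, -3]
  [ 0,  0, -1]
x^3 + 4*x^2 + 5*x + 2

Expanding det(x·I − A) (e.g. by cofactor expansion or by noting that A is similar to its Jordan form J, which has the same characteristic polynomial as A) gives
  χ_A(x) = x^3 + 4*x^2 + 5*x + 2
which factors as (x + 1)^2*(x + 2). The eigenvalues (with algebraic multiplicities) are λ = -2 with multiplicity 1, λ = -1 with multiplicity 2.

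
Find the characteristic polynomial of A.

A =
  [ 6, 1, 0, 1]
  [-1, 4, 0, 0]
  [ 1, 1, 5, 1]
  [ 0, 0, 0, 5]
x^4 - 20*x^3 + 150*x^2 - 500*x + 625

Expanding det(x·I − A) (e.g. by cofactor expansion or by noting that A is similar to its Jordan form J, which has the same characteristic polynomial as A) gives
  χ_A(x) = x^4 - 20*x^3 + 150*x^2 - 500*x + 625
which factors as (x - 5)^4. The eigenvalues (with algebraic multiplicities) are λ = 5 with multiplicity 4.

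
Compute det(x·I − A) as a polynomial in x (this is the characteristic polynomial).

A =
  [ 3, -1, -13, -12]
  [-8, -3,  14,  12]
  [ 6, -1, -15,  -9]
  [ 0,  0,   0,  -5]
x^4 + 20*x^3 + 150*x^2 + 500*x + 625

Expanding det(x·I − A) (e.g. by cofactor expansion or by noting that A is similar to its Jordan form J, which has the same characteristic polynomial as A) gives
  χ_A(x) = x^4 + 20*x^3 + 150*x^2 + 500*x + 625
which factors as (x + 5)^4. The eigenvalues (with algebraic multiplicities) are λ = -5 with multiplicity 4.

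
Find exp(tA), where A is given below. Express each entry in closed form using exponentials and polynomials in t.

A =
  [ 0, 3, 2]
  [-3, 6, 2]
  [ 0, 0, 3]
e^{tA} =
  [-3*t*exp(3*t) + exp(3*t), 3*t*exp(3*t), 2*t*exp(3*t)]
  [-3*t*exp(3*t), 3*t*exp(3*t) + exp(3*t), 2*t*exp(3*t)]
  [0, 0, exp(3*t)]

Strategy: write A = P · J · P⁻¹ where J is a Jordan canonical form, so e^{tA} = P · e^{tJ} · P⁻¹, and e^{tJ} can be computed block-by-block.

A has Jordan form
J =
  [3, 1, 0]
  [0, 3, 0]
  [0, 0, 3]
(up to reordering of blocks).

Per-block formulas:
  For a 2×2 Jordan block J_2(3): exp(t · J_2(3)) = e^(3t)·(I + t·N), where N is the 2×2 nilpotent shift.
  For a 1×1 block at λ = 3: exp(t · [3]) = [e^(3t)].

After assembling e^{tJ} and conjugating by P, we get:

e^{tA} =
  [-3*t*exp(3*t) + exp(3*t), 3*t*exp(3*t), 2*t*exp(3*t)]
  [-3*t*exp(3*t), 3*t*exp(3*t) + exp(3*t), 2*t*exp(3*t)]
  [0, 0, exp(3*t)]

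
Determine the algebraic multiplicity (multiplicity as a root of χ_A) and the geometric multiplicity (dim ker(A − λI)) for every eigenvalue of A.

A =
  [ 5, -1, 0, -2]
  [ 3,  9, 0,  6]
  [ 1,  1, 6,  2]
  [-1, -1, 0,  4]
λ = 6: alg = 4, geom = 3

Step 1 — factor the characteristic polynomial to read off the algebraic multiplicities:
  χ_A(x) = (x - 6)^4

Step 2 — compute geometric multiplicities via the rank-nullity identity g(λ) = n − rank(A − λI):
  rank(A − (6)·I) = 1, so dim ker(A − (6)·I) = n − 1 = 3

Summary:
  λ = 6: algebraic multiplicity = 4, geometric multiplicity = 3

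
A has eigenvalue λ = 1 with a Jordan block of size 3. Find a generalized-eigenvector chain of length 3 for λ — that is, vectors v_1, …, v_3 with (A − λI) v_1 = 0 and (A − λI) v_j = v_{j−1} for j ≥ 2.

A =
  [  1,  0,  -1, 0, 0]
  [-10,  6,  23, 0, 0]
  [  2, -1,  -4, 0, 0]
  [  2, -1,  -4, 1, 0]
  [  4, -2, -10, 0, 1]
A Jordan chain for λ = 1 of length 3:
v_1 = (-2, -4, 0, 2, 0)ᵀ
v_2 = (0, -10, 2, 2, 4)ᵀ
v_3 = (1, 0, 0, 0, 0)ᵀ

Let N = A − (1)·I. We want v_3 with N^3 v_3 = 0 but N^2 v_3 ≠ 0; then v_{j-1} := N · v_j for j = 3, …, 2.

Pick v_3 = (1, 0, 0, 0, 0)ᵀ.
Then v_2 = N · v_3 = (0, -10, 2, 2, 4)ᵀ.
Then v_1 = N · v_2 = (-2, -4, 0, 2, 0)ᵀ.

Sanity check: (A − (1)·I) v_1 = (0, 0, 0, 0, 0)ᵀ = 0. ✓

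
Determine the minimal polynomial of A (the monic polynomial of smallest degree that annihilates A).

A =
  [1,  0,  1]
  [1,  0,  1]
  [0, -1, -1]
x^3

The characteristic polynomial is χ_A(x) = x^3, so the eigenvalues are known. The minimal polynomial is
  m_A(x) = Π_λ (x − λ)^{k_λ}
where k_λ is the size of the *largest* Jordan block for λ (equivalently, the smallest k with (A − λI)^k v = 0 for every generalised eigenvector v of λ).

  λ = 0: largest Jordan block has size 3, contributing (x − 0)^3

So m_A(x) = x^3 = x^3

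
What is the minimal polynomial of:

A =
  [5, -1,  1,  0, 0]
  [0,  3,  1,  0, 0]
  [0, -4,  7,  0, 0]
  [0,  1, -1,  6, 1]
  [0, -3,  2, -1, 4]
x^3 - 15*x^2 + 75*x - 125

The characteristic polynomial is χ_A(x) = (x - 5)^5, so the eigenvalues are known. The minimal polynomial is
  m_A(x) = Π_λ (x − λ)^{k_λ}
where k_λ is the size of the *largest* Jordan block for λ (equivalently, the smallest k with (A − λI)^k v = 0 for every generalised eigenvector v of λ).

  λ = 5: largest Jordan block has size 3, contributing (x − 5)^3

So m_A(x) = (x - 5)^3 = x^3 - 15*x^2 + 75*x - 125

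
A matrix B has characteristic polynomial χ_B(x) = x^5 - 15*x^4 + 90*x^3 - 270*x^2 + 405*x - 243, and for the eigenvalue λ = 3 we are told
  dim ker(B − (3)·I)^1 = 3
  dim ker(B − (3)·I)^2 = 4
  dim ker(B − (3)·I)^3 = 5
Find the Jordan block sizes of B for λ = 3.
Block sizes for λ = 3: [3, 1, 1]

From the dimensions of kernels of powers, the number of Jordan blocks of size at least j is d_j − d_{j−1} where d_j = dim ker(N^j) (with d_0 = 0). Computing the differences gives [3, 1, 1].
The number of blocks of size exactly k is (#blocks of size ≥ k) − (#blocks of size ≥ k + 1), so the partition is: 2 block(s) of size 1, 1 block(s) of size 3.
In nonincreasing order the block sizes are [3, 1, 1].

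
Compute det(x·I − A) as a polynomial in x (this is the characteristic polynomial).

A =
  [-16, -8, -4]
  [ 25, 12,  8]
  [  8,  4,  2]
x^3 + 2*x^2

Expanding det(x·I − A) (e.g. by cofactor expansion or by noting that A is similar to its Jordan form J, which has the same characteristic polynomial as A) gives
  χ_A(x) = x^3 + 2*x^2
which factors as x^2*(x + 2). The eigenvalues (with algebraic multiplicities) are λ = -2 with multiplicity 1, λ = 0 with multiplicity 2.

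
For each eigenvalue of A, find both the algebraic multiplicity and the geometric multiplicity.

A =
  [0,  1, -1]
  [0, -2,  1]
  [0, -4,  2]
λ = 0: alg = 3, geom = 1

Step 1 — factor the characteristic polynomial to read off the algebraic multiplicities:
  χ_A(x) = x^3

Step 2 — compute geometric multiplicities via the rank-nullity identity g(λ) = n − rank(A − λI):
  rank(A − (0)·I) = 2, so dim ker(A − (0)·I) = n − 2 = 1

Summary:
  λ = 0: algebraic multiplicity = 3, geometric multiplicity = 1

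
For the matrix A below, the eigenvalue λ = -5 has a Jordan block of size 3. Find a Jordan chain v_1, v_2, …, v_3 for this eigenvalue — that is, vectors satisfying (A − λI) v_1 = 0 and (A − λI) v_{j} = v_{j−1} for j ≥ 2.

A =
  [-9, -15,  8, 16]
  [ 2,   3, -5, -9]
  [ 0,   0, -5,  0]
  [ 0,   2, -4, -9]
A Jordan chain for λ = -5 of length 3:
v_1 = (-14, 8, 0, 4)ᵀ
v_2 = (-4, 2, 0, 0)ᵀ
v_3 = (1, 0, 0, 0)ᵀ

Let N = A − (-5)·I. We want v_3 with N^3 v_3 = 0 but N^2 v_3 ≠ 0; then v_{j-1} := N · v_j for j = 3, …, 2.

Pick v_3 = (1, 0, 0, 0)ᵀ.
Then v_2 = N · v_3 = (-4, 2, 0, 0)ᵀ.
Then v_1 = N · v_2 = (-14, 8, 0, 4)ᵀ.

Sanity check: (A − (-5)·I) v_1 = (0, 0, 0, 0)ᵀ = 0. ✓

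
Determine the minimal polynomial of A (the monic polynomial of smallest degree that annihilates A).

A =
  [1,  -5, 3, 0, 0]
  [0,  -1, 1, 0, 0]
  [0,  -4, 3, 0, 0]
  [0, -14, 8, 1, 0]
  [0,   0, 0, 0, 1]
x^3 - 3*x^2 + 3*x - 1

The characteristic polynomial is χ_A(x) = (x - 1)^5, so the eigenvalues are known. The minimal polynomial is
  m_A(x) = Π_λ (x − λ)^{k_λ}
where k_λ is the size of the *largest* Jordan block for λ (equivalently, the smallest k with (A − λI)^k v = 0 for every generalised eigenvector v of λ).

  λ = 1: largest Jordan block has size 3, contributing (x − 1)^3

So m_A(x) = (x - 1)^3 = x^3 - 3*x^2 + 3*x - 1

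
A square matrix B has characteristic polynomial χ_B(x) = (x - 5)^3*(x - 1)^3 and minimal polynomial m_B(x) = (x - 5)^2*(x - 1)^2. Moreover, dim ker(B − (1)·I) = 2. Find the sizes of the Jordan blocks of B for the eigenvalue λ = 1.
Block sizes for λ = 1: [2, 1]

Step 1 — from the characteristic polynomial, algebraic multiplicity of λ = 1 is 3. From dim ker(B − (1)·I) = 2, there are exactly 2 Jordan blocks for λ = 1.
Step 2 — from the minimal polynomial, the factor (x − 1)^2 tells us the largest block for λ = 1 has size 2.
Step 3 — with total size 3, 2 blocks, and largest block 2, the block sizes (in nonincreasing order) are [2, 1].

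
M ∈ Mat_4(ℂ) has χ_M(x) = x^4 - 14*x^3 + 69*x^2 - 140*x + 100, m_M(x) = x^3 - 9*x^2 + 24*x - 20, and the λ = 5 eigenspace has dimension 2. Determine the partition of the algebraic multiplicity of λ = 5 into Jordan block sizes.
Block sizes for λ = 5: [1, 1]

Step 1 — from the characteristic polynomial, algebraic multiplicity of λ = 5 is 2. From dim ker(M − (5)·I) = 2, there are exactly 2 Jordan blocks for λ = 5.
Step 2 — from the minimal polynomial, the factor (x − 5) tells us the largest block for λ = 5 has size 1.
Step 3 — with total size 2, 2 blocks, and largest block 1, the block sizes (in nonincreasing order) are [1, 1].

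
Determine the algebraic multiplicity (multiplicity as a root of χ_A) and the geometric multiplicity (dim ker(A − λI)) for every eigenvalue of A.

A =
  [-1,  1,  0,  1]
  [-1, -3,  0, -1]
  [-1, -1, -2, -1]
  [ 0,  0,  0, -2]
λ = -2: alg = 4, geom = 3

Step 1 — factor the characteristic polynomial to read off the algebraic multiplicities:
  χ_A(x) = (x + 2)^4

Step 2 — compute geometric multiplicities via the rank-nullity identity g(λ) = n − rank(A − λI):
  rank(A − (-2)·I) = 1, so dim ker(A − (-2)·I) = n − 1 = 3

Summary:
  λ = -2: algebraic multiplicity = 4, geometric multiplicity = 3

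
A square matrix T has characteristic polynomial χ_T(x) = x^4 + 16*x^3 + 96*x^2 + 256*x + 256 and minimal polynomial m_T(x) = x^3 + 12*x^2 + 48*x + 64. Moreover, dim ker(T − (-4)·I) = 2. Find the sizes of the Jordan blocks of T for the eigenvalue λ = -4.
Block sizes for λ = -4: [3, 1]

Step 1 — from the characteristic polynomial, algebraic multiplicity of λ = -4 is 4. From dim ker(T − (-4)·I) = 2, there are exactly 2 Jordan blocks for λ = -4.
Step 2 — from the minimal polynomial, the factor (x + 4)^3 tells us the largest block for λ = -4 has size 3.
Step 3 — with total size 4, 2 blocks, and largest block 3, the block sizes (in nonincreasing order) are [3, 1].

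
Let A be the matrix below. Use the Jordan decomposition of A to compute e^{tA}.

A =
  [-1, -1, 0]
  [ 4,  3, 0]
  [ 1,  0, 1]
e^{tA} =
  [-2*t*exp(t) + exp(t), -t*exp(t), 0]
  [4*t*exp(t), 2*t*exp(t) + exp(t), 0]
  [-t^2*exp(t) + t*exp(t), -t^2*exp(t)/2, exp(t)]

Strategy: write A = P · J · P⁻¹ where J is a Jordan canonical form, so e^{tA} = P · e^{tJ} · P⁻¹, and e^{tJ} can be computed block-by-block.

A has Jordan form
J =
  [1, 1, 0]
  [0, 1, 1]
  [0, 0, 1]
(up to reordering of blocks).

Per-block formulas:
  For a 3×3 Jordan block J_3(1): exp(t · J_3(1)) = e^(1t)·(I + t·N + (t^2/2)·N^2), where N is the 3×3 nilpotent shift.

After assembling e^{tJ} and conjugating by P, we get:

e^{tA} =
  [-2*t*exp(t) + exp(t), -t*exp(t), 0]
  [4*t*exp(t), 2*t*exp(t) + exp(t), 0]
  [-t^2*exp(t) + t*exp(t), -t^2*exp(t)/2, exp(t)]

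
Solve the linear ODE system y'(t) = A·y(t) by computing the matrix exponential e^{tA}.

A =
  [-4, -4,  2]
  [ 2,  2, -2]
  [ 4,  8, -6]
e^{tA} =
  [exp(-4*t), -2*exp(-2*t) + 2*exp(-4*t), exp(-2*t) - exp(-4*t)]
  [exp(-2*t) - exp(-4*t), 3*exp(-2*t) - 2*exp(-4*t), -exp(-2*t) + exp(-4*t)]
  [2*exp(-2*t) - 2*exp(-4*t), 4*exp(-2*t) - 4*exp(-4*t), -exp(-2*t) + 2*exp(-4*t)]

Strategy: write A = P · J · P⁻¹ where J is a Jordan canonical form, so e^{tA} = P · e^{tJ} · P⁻¹, and e^{tJ} can be computed block-by-block.

A has Jordan form
J =
  [-4,  0,  0]
  [ 0, -2,  0]
  [ 0,  0, -2]
(up to reordering of blocks).

Per-block formulas:
  For a 1×1 block at λ = -4: exp(t · [-4]) = [e^(-4t)].
  For a 1×1 block at λ = -2: exp(t · [-2]) = [e^(-2t)].

After assembling e^{tJ} and conjugating by P, we get:

e^{tA} =
  [exp(-4*t), -2*exp(-2*t) + 2*exp(-4*t), exp(-2*t) - exp(-4*t)]
  [exp(-2*t) - exp(-4*t), 3*exp(-2*t) - 2*exp(-4*t), -exp(-2*t) + exp(-4*t)]
  [2*exp(-2*t) - 2*exp(-4*t), 4*exp(-2*t) - 4*exp(-4*t), -exp(-2*t) + 2*exp(-4*t)]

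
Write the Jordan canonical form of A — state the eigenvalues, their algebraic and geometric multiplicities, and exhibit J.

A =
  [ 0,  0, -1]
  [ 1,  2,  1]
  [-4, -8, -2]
J_3(0)

The characteristic polynomial is
  det(x·I − A) = x^3

Eigenvalues and multiplicities (the geometric multiplicity of λ is n − rank(A − λI), which equals the number of Jordan blocks for λ):
  λ = 0: algebraic multiplicity = 3, geometric multiplicity = 1

Determining the block sizes for each eigenvalue:
  λ = 0: one block (gm = 1), so the single block has size am = 3 → block sizes [3]

Assembling the blocks gives a Jordan form
J =
  [0, 1, 0]
  [0, 0, 1]
  [0, 0, 0]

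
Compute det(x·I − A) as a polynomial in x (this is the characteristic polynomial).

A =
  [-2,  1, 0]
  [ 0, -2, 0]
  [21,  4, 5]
x^3 - x^2 - 16*x - 20

Expanding det(x·I − A) (e.g. by cofactor expansion or by noting that A is similar to its Jordan form J, which has the same characteristic polynomial as A) gives
  χ_A(x) = x^3 - x^2 - 16*x - 20
which factors as (x - 5)*(x + 2)^2. The eigenvalues (with algebraic multiplicities) are λ = -2 with multiplicity 2, λ = 5 with multiplicity 1.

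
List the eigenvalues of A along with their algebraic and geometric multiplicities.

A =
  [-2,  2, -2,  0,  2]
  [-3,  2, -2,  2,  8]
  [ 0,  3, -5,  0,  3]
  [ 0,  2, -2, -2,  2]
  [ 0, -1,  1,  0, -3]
λ = -2: alg = 5, geom = 3

Step 1 — factor the characteristic polynomial to read off the algebraic multiplicities:
  χ_A(x) = (x + 2)^5

Step 2 — compute geometric multiplicities via the rank-nullity identity g(λ) = n − rank(A − λI):
  rank(A − (-2)·I) = 2, so dim ker(A − (-2)·I) = n − 2 = 3

Summary:
  λ = -2: algebraic multiplicity = 5, geometric multiplicity = 3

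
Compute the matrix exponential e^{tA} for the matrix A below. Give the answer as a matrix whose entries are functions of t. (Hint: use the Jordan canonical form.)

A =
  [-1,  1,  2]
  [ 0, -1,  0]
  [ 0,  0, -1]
e^{tA} =
  [exp(-t), t*exp(-t), 2*t*exp(-t)]
  [0, exp(-t), 0]
  [0, 0, exp(-t)]

Strategy: write A = P · J · P⁻¹ where J is a Jordan canonical form, so e^{tA} = P · e^{tJ} · P⁻¹, and e^{tJ} can be computed block-by-block.

A has Jordan form
J =
  [-1,  1,  0]
  [ 0, -1,  0]
  [ 0,  0, -1]
(up to reordering of blocks).

Per-block formulas:
  For a 2×2 Jordan block J_2(-1): exp(t · J_2(-1)) = e^(-1t)·(I + t·N), where N is the 2×2 nilpotent shift.
  For a 1×1 block at λ = -1: exp(t · [-1]) = [e^(-1t)].

After assembling e^{tJ} and conjugating by P, we get:

e^{tA} =
  [exp(-t), t*exp(-t), 2*t*exp(-t)]
  [0, exp(-t), 0]
  [0, 0, exp(-t)]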